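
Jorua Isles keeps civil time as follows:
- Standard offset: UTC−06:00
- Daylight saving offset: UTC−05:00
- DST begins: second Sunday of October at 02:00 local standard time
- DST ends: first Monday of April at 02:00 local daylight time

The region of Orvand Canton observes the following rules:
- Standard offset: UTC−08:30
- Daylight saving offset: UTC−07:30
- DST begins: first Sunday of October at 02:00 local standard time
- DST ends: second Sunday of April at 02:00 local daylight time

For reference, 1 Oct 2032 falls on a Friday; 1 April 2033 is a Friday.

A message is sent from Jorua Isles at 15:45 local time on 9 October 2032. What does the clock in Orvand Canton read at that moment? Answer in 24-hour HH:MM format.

14:15

1 October 2032 is a Friday, so the first Sunday is October 3 and the second is October 10.
1 April 2033 is a Friday, so the first Monday is April 4.
9 October 2032 is outside the daylight-saving period (10 October 2032 – 4 April 2033), so Jorua Isles is on standard time, UTC−06:00.
15:45 Jorua Isles + 6h = 21:45 UTC.
1 October 2032 is a Friday, so the first Sunday is October 3.
1 April 2033 is a Friday, so the first Sunday is April 3 and the second is April 10.
At the standard offset (UTC−08:30), 21:45 UTC − 8h30m = 13:15 Orvand Canton standard time.
The standard-time date in Orvand Canton, 9 October 2032, falls between 3 October 2032 and 10 April 2033, so daylight saving is in effect and Orvand Canton is at UTC−07:30.
21:45 UTC − 7h30m = 14:15 Orvand Canton.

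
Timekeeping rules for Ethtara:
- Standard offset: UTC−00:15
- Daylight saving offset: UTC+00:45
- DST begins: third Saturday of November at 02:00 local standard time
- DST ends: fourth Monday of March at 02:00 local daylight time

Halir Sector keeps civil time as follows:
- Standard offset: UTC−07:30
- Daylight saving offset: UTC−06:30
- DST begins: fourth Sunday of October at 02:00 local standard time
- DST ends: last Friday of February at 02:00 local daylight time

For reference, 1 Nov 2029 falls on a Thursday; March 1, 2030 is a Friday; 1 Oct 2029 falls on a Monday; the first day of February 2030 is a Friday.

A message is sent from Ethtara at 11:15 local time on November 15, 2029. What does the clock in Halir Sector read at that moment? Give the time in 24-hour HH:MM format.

05:00

1 November 2029 is a Thursday, so the first Saturday is November 3 and the third is November 17.
1 March 2030 is a Friday, so the first Monday is March 4 and the fourth is March 25.
November 15, 2029 is outside the daylight-saving period (17 November 2029 – 25 March 2030), so Ethtara is on standard time, UTC−00:15.
11:15 Ethtara + 0h15m = 11:30 UTC.
1 October 2029 is a Monday, so the first Sunday is October 7 and the fourth is October 28.
1 February 2030 is a Friday, so Fridays fall on 1, 8, 15, 22; the last is February 22.
At the standard offset (UTC−07:30), 11:30 UTC − 7h30m = 04:00 Halir Sector standard time.
The standard-time date in Halir Sector, November 15, 2029, falls between 28 October 2029 and 22 February 2030, so daylight saving is in effect and Halir Sector is at UTC−06:30.
11:30 UTC − 6h30m = 05:00 Halir Sector.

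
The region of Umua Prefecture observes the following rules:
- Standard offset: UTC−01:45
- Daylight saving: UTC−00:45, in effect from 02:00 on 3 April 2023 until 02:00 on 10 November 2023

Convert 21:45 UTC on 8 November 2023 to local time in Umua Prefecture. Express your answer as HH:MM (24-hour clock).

At the standard offset (UTC−01:45), 21:45 UTC − 1h45m = 20:00 Umua Prefecture standard time.
The standard-time date in Umua Prefecture, 8 November 2023, falls between 3 April and 10 November, so daylight saving is in effect and Umua Prefecture is at UTC−00:45.
21:45 UTC − 0h45m = 21:00 local.

21:00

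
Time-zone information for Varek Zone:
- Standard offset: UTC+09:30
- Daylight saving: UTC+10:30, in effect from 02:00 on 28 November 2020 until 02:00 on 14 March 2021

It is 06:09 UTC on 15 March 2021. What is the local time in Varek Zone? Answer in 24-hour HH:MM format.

15:39

At the standard offset (UTC+09:30), 06:09 UTC + 9h30m = 15:39 Varek Zone standard time.
Daylight saving runs 28 November 2020 – 14 March 2021; the standard-time date in Varek Zone, 15 March 2021, is outside that window, so Varek Zone is on standard time at UTC+09:30.
06:09 UTC + 9h30m = 15:39 local.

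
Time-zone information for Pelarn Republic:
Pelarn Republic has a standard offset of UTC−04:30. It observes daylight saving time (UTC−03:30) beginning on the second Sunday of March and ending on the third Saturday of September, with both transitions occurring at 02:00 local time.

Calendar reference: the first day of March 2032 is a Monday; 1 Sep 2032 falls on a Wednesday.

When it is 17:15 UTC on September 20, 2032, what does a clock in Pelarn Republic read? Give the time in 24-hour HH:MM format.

1 March 2032 is a Monday, so the first Sunday is March 7 and the second is March 14.
1 September 2032 is a Wednesday, so the first Saturday is September 4 and the third is September 18.
At the standard offset (UTC−04:30), 17:15 UTC − 4h30m = 12:45 Pelarn Republic standard time.
The standard-time date in Pelarn Republic, September 20, 2032, does not fall between 14 March and 18 September, so daylight saving is not in effect and Pelarn Republic is at UTC−04:30.
17:15 UTC − 4h30m = 12:45 local.

12:45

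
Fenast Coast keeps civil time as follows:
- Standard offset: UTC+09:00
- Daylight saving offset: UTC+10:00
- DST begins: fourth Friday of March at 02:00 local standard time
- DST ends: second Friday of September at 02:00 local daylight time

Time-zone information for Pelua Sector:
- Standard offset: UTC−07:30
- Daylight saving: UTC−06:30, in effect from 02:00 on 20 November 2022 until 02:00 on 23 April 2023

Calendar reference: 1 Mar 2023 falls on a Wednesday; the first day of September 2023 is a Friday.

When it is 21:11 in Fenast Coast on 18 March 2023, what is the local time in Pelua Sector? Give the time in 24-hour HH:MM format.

1 March 2023 is a Wednesday, so the first Friday is March 3 and the fourth is March 24.
1 September 2023 is a Friday, so the first Friday is September 1 and the second is September 8.
18 March 2023 is outside the daylight-saving period (24 March – 8 September), so Fenast Coast is on standard time, UTC+09:00.
21:11 Fenast Coast − 9h = 12:11 UTC.
At the standard offset (UTC−07:30), 12:11 UTC − 7h30m = 04:41 Pelua Sector standard time.
The standard-time date in Pelua Sector, 18 March 2023, lies within the daylight-saving period (20 November 2022 – 23 April 2023), so Pelua Sector is on daylight time, UTC−06:30.
12:11 UTC − 6h30m = 05:41 Pelua Sector.

05:41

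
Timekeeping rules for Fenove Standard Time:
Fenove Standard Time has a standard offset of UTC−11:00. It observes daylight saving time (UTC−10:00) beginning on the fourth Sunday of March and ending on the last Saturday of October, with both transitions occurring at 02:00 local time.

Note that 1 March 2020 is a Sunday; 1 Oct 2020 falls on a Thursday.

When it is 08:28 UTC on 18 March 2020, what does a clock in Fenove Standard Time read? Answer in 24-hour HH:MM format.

1 March 2020 is a Sunday, so the first Sunday is March 1 and the fourth is March 22.
1 October 2020 is a Thursday, so Saturdays fall on 3, 10, 17, 24, 31; the last is October 31.
At the standard offset (UTC−11:00), 08:28 UTC − 11h = 21:28 Fenove Standard Time standard time (rolling into the previous day, 17 March 2020).
The standard-time date in Fenove Standard Time, 17 March 2020, is outside the daylight-saving period (22 March – 31 October), so Fenove Standard Time is on standard time, UTC−11:00.
08:28 UTC − 11h = 21:28 local (rolling into the previous day, 17 March 2020).

21:28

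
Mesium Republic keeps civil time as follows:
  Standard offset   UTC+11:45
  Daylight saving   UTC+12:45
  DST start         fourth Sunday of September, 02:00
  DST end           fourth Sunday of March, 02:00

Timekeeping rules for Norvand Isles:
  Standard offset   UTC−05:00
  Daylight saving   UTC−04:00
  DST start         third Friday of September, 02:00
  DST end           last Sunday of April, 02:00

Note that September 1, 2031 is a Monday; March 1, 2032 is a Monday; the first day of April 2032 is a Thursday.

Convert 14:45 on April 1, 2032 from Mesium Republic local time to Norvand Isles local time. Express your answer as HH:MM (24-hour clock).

1 September 2031 is a Monday, so the first Sunday is September 7 and the fourth is September 28.
1 March 2032 is a Monday, so the first Sunday is March 7 and the fourth is March 28.
April 1, 2032 is outside the daylight-saving period (28 September 2031 – 28 March 2032), so Mesium Republic is on standard time, UTC+11:45.
14:45 Mesium Republic − 11h45m = 03:00 UTC.
1 September 2031 is a Monday, so the first Friday is September 5 and the third is September 19.
1 April 2032 is a Thursday, so Sundays fall on 4, 11, 18, 25; the last is April 25.
At the standard offset (UTC−05:00), 03:00 UTC − 5h = 22:00 Norvand Isles standard time (rolling into the previous day, 31 March 2032).
The standard-time date in Norvand Isles, March 31, 2032, lies within the daylight-saving period (19 September 2031 – 25 April 2032), so Norvand Isles is on daylight time, UTC−04:00.
03:00 UTC − 4h = 23:00 Norvand Isles (rolling into the previous day, 31 March 2032).

23:00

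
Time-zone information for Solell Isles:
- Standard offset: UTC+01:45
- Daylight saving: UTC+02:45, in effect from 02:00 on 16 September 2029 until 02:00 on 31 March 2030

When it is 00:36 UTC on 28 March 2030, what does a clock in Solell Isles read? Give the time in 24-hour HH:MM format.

03:21

At the standard offset (UTC+01:45), 00:36 UTC + 1h45m = 02:21 Solell Isles standard time.
The standard-time date in Solell Isles, 28 March 2030, falls between 16 September 2029 and 31 March 2030, so daylight saving is in effect and Solell Isles is at UTC+02:45.
00:36 UTC + 2h45m = 03:21 local.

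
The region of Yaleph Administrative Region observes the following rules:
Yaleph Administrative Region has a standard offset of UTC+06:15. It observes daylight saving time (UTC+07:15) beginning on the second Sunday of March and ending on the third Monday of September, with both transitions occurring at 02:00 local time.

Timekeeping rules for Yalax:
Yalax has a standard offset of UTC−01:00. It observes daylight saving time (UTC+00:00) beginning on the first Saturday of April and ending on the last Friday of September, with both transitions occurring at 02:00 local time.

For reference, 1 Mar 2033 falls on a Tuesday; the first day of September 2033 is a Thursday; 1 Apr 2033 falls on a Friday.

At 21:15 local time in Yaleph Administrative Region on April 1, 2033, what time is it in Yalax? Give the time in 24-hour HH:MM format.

1 March 2033 is a Tuesday, so the first Sunday is March 6 and the second is March 13.
1 September 2033 is a Thursday, so the first Monday is September 5 and the third is September 19.
April 1, 2033 lies within the daylight-saving period (13 March – 19 September), so Yaleph Administrative Region is on daylight time, UTC+07:15.
21:15 Yaleph Administrative Region − 7h15m = 14:00 UTC.
1 April 2033 is a Friday, so the first Saturday is April 2.
1 September 2033 is a Thursday, so Fridays fall on 2, 9, 16, 23, 30; the last is September 30.
At the standard offset (UTC−01:00), 14:00 UTC − 1h = 13:00 Yalax standard time.
The standard-time date in Yalax, April 1, 2033, does not fall between 2 April and 30 September, so daylight saving is not in effect and Yalax is at UTC−01:00.
14:00 UTC − 1h = 13:00 Yalax.

13:00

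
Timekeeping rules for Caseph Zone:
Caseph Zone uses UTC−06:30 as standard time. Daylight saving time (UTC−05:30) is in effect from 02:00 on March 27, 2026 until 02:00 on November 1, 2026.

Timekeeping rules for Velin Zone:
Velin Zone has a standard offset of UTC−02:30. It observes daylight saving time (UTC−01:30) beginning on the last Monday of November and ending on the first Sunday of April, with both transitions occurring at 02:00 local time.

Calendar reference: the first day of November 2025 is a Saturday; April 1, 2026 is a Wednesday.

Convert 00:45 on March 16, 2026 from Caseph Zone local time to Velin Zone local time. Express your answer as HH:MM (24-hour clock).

05:45

March 16, 2026 does not fall between 27 March and 1 November, so daylight saving is not in effect and Caseph Zone is at UTC−06:30.
00:45 Caseph Zone + 6h30m = 07:15 UTC.
1 November 2025 is a Saturday, so Mondays fall on 3, 10, 17, 24; the last is November 24.
1 April 2026 is a Wednesday, so the first Sunday is April 5.
At the standard offset (UTC−02:30), 07:15 UTC − 2h30m = 04:45 Velin Zone standard time.
Daylight saving runs 24 November 2025 – 5 April 2026; the standard-time date in Velin Zone, March 16, 2026, is inside that window, so Velin Zone is at UTC−01:30.
07:15 UTC − 1h30m = 05:45 Velin Zone.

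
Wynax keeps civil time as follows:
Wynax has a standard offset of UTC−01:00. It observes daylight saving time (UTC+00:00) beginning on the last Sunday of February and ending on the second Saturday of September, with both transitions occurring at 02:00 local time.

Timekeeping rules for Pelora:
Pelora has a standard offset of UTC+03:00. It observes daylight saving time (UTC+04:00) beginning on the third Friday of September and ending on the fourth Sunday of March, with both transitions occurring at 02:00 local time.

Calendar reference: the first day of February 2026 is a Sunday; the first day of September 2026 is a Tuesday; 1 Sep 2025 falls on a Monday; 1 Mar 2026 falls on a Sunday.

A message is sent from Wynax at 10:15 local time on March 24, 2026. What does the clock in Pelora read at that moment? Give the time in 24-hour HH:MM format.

13:15

1 February 2026 is a Sunday, so Sundays fall on 1, 8, 15, 22; the last is February 22.
1 September 2026 is a Tuesday, so the first Saturday is September 5 and the second is September 12.
March 24, 2026 falls between 22 February and 12 September, so daylight saving is in effect and Wynax is at UTC+00:00.
10:15 Wynax − 0h = 10:15 UTC.
1 September 2025 is a Monday, so the first Friday is September 5 and the third is September 19.
1 March 2026 is a Sunday, so the first Sunday is March 1 and the fourth is March 22.
At the standard offset (UTC+03:00), 10:15 UTC + 3h = 13:15 Pelora standard time.
The standard-time date in Pelora, March 24, 2026, is outside the daylight-saving period (19 September 2025 – 22 March 2026), so Pelora is on standard time, UTC+03:00.
10:15 UTC + 3h = 13:15 Pelora.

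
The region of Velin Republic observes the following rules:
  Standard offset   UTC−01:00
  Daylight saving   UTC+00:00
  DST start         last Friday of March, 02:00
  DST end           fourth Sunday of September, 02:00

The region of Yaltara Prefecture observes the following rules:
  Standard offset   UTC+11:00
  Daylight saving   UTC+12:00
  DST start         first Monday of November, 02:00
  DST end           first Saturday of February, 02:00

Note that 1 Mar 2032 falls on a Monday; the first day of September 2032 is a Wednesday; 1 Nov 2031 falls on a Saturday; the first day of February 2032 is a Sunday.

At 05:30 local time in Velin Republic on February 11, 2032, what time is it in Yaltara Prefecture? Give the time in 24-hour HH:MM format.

17:30

1 March 2032 is a Monday, so Fridays fall on 5, 12, 19, 26; the last is March 26.
1 September 2032 is a Wednesday, so the first Sunday is September 5 and the fourth is September 26.
Daylight saving runs 26 March – 26 September; February 11, 2032 is outside that window, so Velin Republic is on standard time at UTC−01:00.
05:30 Velin Republic + 1h = 06:30 UTC.
1 November 2031 is a Saturday, so the first Monday is November 3.
1 February 2032 is a Sunday, so the first Saturday is February 7.
At the standard offset (UTC+11:00), 06:30 UTC + 11h = 17:30 Yaltara Prefecture standard time.
The standard-time date in Yaltara Prefecture, February 11, 2032, does not fall between 3 November 2031 and 7 February 2032, so daylight saving is not in effect and Yaltara Prefecture is at UTC+11:00.
06:30 UTC + 11h = 17:30 Yaltara Prefecture.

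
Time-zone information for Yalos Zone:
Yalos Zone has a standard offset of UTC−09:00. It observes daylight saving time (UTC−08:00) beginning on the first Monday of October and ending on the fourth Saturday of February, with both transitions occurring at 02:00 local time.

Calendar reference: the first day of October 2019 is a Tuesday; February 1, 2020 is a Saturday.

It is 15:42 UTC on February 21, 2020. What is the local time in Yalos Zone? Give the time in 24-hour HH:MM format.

07:42

1 October 2019 is a Tuesday, so the first Monday is October 7.
1 February 2020 is a Saturday, so the first Saturday is February 1 and the fourth is February 22.
At the standard offset (UTC−09:00), 15:42 UTC − 9h = 06:42 Yalos Zone standard time.
Daylight saving runs 7 October 2019 – 22 February 2020; the standard-time date in Yalos Zone, February 21, 2020, is inside that window, so Yalos Zone is at UTC−08:00.
15:42 UTC − 8h = 07:42 local.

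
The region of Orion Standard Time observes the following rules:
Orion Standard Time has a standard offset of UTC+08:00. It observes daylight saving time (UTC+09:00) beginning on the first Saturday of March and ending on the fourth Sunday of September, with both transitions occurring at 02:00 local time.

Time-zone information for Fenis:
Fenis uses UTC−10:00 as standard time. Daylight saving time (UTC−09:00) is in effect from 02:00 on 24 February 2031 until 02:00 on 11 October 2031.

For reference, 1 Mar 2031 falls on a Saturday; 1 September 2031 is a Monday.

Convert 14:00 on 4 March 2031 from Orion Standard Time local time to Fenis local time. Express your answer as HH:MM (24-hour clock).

20:00

1 March 2031 is a Saturday, so the first Saturday is March 1.
1 September 2031 is a Monday, so the first Sunday is September 7 and the fourth is September 28.
Daylight saving runs 1 March – 28 September; 4 March 2031 is inside that window, so Orion Standard Time is at UTC+09:00.
14:00 Orion Standard Time − 9h = 05:00 UTC.
At the standard offset (UTC−10:00), 05:00 UTC − 10h = 19:00 Fenis standard time (rolling into the previous day, 3 March 2031).
The standard-time date in Fenis, 3 March 2031, falls between 24 February and 11 October, so daylight saving is in effect and Fenis is at UTC−09:00.
05:00 UTC − 9h = 20:00 Fenis (rolling into the previous day, 3 March 2031).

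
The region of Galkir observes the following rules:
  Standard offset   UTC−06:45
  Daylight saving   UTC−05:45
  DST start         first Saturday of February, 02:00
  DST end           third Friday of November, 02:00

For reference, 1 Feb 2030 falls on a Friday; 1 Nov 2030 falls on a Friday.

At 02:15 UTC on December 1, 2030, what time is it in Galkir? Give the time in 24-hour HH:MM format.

1 February 2030 is a Friday, so the first Saturday is February 2.
1 November 2030 is a Friday, so the first Friday is November 1 and the third is November 15.
At the standard offset (UTC−06:45), 02:15 UTC − 6h45m = 19:30 Galkir standard time (rolling into the previous day, 30 November 2030).
The standard-time date in Galkir, November 30, 2030, does not fall between 2 February and 15 November, so daylight saving is not in effect and Galkir is at UTC−06:45.
02:15 UTC − 6h45m = 19:30 local (rolling into the previous day, 30 November 2030).

19:30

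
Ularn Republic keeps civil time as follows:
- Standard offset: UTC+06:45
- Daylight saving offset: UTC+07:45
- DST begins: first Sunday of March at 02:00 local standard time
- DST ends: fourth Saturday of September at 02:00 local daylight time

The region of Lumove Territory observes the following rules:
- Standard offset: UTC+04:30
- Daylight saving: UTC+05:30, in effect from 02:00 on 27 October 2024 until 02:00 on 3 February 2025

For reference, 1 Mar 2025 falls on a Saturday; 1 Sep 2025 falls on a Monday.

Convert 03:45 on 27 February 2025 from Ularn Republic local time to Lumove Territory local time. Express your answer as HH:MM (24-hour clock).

01:30

1 March 2025 is a Saturday, so the first Sunday is March 2.
1 September 2025 is a Monday, so the first Saturday is September 6 and the fourth is September 27.
27 February 2025 does not fall between 2 March and 27 September, so daylight saving is not in effect and Ularn Republic is at UTC+06:45.
03:45 Ularn Republic − 6h45m = 21:00 UTC (rolling into the previous day, 26 February 2025).
At the standard offset (UTC+04:30), 21:00 UTC + 4h30m = 01:30 Lumove Territory standard time (rolling into the next day, 27 February 2025).
The standard-time date in Lumove Territory, 27 February 2025, does not fall between 27 October 2024 and 3 February 2025, so daylight saving is not in effect and Lumove Territory is at UTC+04:30.
21:00 UTC + 4h30m = 01:30 Lumove Territory (rolling into the next day, 27 February 2025).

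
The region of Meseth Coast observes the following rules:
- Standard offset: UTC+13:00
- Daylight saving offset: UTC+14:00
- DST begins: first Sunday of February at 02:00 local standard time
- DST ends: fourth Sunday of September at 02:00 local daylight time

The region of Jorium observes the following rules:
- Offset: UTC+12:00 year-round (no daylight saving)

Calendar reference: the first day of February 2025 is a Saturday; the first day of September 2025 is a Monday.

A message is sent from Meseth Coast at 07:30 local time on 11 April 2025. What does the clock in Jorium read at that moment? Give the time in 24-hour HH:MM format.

1 February 2025 is a Saturday, so the first Sunday is February 2.
1 September 2025 is a Monday, so the first Sunday is September 7 and the fourth is September 28.
Daylight saving runs 2 February – 28 September; 11 April 2025 is inside that window, so Meseth Coast is at UTC+14:00.
07:30 Meseth Coast − 14h = 17:30 UTC (rolling into the previous day, 10 April 2025).
Jorium has no daylight saving, so its offset is UTC+12:00 year-round.
17:30 UTC + 12h = 05:30 Jorium (rolling into the next day, 11 April 2025).

05:30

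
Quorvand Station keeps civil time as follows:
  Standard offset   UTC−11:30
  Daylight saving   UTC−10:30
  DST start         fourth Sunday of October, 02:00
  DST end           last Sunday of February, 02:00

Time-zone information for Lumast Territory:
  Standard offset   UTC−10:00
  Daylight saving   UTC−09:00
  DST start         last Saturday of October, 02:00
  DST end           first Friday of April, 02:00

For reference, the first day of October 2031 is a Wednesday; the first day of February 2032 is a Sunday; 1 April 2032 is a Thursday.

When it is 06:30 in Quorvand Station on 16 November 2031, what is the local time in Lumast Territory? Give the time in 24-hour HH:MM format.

08:00

1 October 2031 is a Wednesday, so the first Sunday is October 5 and the fourth is October 26.
1 February 2032 is a Sunday, so Sundays fall on 1, 8, 15, 22, 29; the last is February 29.
16 November 2031 lies within the daylight-saving period (26 October 2031 – 29 February 2032), so Quorvand Station is on daylight time, UTC−10:30.
06:30 Quorvand Station + 10h30m = 17:00 UTC.
1 October 2031 is a Wednesday, so Saturdays fall on 4, 11, 18, 25; the last is October 25.
1 April 2032 is a Thursday, so the first Friday is April 2.
At the standard offset (UTC−10:00), 17:00 UTC − 10h = 07:00 Lumast Territory standard time.
The standard-time date in Lumast Territory, 16 November 2031, falls between 25 October 2031 and 2 April 2032, so daylight saving is in effect and Lumast Territory is at UTC−09:00.
17:00 UTC − 9h = 08:00 Lumast Territory.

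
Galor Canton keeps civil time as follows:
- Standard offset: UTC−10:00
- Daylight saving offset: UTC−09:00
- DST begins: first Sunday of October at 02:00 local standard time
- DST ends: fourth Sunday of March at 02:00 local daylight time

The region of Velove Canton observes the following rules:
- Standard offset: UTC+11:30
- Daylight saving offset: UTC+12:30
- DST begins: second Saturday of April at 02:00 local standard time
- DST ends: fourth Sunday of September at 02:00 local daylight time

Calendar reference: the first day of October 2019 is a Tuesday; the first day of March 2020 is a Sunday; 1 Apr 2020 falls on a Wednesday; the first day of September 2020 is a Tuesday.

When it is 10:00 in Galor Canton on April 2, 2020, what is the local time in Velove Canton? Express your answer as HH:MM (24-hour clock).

1 October 2019 is a Tuesday, so the first Sunday is October 6.
1 March 2020 is a Sunday, so the first Sunday is March 1 and the fourth is March 22.
Daylight saving runs 6 October 2019 – 22 March 2020; April 2, 2020 is outside that window, so Galor Canton is on standard time at UTC−10:00.
10:00 Galor Canton + 10h = 20:00 UTC.
1 April 2020 is a Wednesday, so the first Saturday is April 4 and the second is April 11.
1 September 2020 is a Tuesday, so the first Sunday is September 6 and the fourth is September 27.
At the standard offset (UTC+11:30), 20:00 UTC + 11h30m = 07:30 Velove Canton standard time (rolling into the next day, 3 April 2020).
The standard-time date in Velove Canton, April 3, 2020, is outside the daylight-saving period (11 April – 27 September), so Velove Canton is on standard time, UTC+11:30.
20:00 UTC + 11h30m = 07:30 Velove Canton (rolling into the next day, 3 April 2020).

07:30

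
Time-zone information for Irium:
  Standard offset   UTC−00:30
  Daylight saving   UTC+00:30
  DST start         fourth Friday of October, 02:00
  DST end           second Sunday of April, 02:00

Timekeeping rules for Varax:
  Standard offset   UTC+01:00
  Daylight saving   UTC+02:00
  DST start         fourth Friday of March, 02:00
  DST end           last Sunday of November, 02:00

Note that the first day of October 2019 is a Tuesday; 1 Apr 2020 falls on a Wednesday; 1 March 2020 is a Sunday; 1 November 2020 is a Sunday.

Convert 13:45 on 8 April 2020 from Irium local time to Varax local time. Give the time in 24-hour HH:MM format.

1 October 2019 is a Tuesday, so the first Friday is October 4 and the fourth is October 25.
1 April 2020 is a Wednesday, so the first Sunday is April 5 and the second is April 12.
8 April 2020 lies within the daylight-saving period (25 October 2019 – 12 April 2020), so Irium is on daylight time, UTC+00:30.
13:45 Irium − 0h30m = 13:15 UTC.
1 March 2020 is a Sunday, so the first Friday is March 6 and the fourth is March 27.
1 November 2020 is a Sunday, so Sundays fall on 1, 8, 15, 22, 29; the last is November 29.
At the standard offset (UTC+01:00), 13:15 UTC + 1h = 14:15 Varax standard time.
Daylight saving runs 27 March – 29 November; the standard-time date in Varax, 8 April 2020, is inside that window, so Varax is at UTC+02:00.
13:15 UTC + 2h = 15:15 Varax.

15:15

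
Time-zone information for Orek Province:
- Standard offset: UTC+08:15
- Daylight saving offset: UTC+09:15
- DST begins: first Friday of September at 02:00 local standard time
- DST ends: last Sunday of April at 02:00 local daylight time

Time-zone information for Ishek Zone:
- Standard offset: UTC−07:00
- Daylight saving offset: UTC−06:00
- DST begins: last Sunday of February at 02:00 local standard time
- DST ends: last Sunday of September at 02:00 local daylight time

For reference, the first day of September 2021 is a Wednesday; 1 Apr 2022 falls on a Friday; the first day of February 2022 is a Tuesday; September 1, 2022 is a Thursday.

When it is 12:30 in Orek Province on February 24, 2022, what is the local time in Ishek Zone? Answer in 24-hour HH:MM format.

1 September 2021 is a Wednesday, so the first Friday is September 3.
1 April 2022 is a Friday, so Sundays fall on 3, 10, 17, 24; the last is April 24.
February 24, 2022 lies within the daylight-saving period (3 September 2021 – 24 April 2022), so Orek Province is on daylight time, UTC+09:15.
12:30 Orek Province − 9h15m = 03:15 UTC.
1 February 2022 is a Tuesday, so Sundays fall on 6, 13, 20, 27; the last is February 27.
1 September 2022 is a Thursday, so Sundays fall on 4, 11, 18, 25; the last is September 25.
At the standard offset (UTC−07:00), 03:15 UTC − 7h = 20:15 Ishek Zone standard time (rolling into the previous day, 23 February 2022).
Daylight saving runs 27 February – 25 September; the standard-time date in Ishek Zone, February 23, 2022, is outside that window, so Ishek Zone is on standard time at UTC−07:00.
03:15 UTC − 7h = 20:15 Ishek Zone (rolling into the previous day, 23 February 2022).

20:15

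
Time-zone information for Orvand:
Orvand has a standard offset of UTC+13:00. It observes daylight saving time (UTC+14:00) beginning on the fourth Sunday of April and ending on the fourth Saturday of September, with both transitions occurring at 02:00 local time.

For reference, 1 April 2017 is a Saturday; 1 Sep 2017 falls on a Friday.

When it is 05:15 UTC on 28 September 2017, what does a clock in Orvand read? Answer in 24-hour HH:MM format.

18:15

1 April 2017 is a Saturday, so the first Sunday is April 2 and the fourth is April 23.
1 September 2017 is a Friday, so the first Saturday is September 2 and the fourth is September 23.
At the standard offset (UTC+13:00), 05:15 UTC + 13h = 18:15 Orvand standard time.
Daylight saving runs 23 April – 23 September; the standard-time date in Orvand, 28 September 2017, is outside that window, so Orvand is on standard time at UTC+13:00.
05:15 UTC + 13h = 18:15 local.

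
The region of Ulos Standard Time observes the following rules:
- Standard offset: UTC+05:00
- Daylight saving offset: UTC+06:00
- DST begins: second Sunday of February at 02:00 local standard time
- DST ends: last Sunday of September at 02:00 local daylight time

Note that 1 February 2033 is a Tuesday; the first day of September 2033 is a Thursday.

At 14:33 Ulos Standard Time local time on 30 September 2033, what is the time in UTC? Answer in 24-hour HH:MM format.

1 February 2033 is a Tuesday, so the first Sunday is February 6 and the second is February 13.
1 September 2033 is a Thursday, so Sundays fall on 4, 11, 18, 25; the last is September 25.
Daylight saving runs 13 February – 25 September; 30 September 2033 is outside that window, so Ulos Standard Time is on standard time at UTC+05:00.
14:33 local − 5h = 09:33 UTC.

09:33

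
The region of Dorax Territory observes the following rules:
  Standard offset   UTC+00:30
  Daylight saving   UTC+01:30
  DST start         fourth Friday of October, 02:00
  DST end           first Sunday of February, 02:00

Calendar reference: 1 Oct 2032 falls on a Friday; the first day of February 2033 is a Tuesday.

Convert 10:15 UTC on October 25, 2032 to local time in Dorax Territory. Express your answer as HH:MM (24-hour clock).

1 October 2032 is a Friday, so the first Friday is October 1 and the fourth is October 22.
1 February 2033 is a Tuesday, so the first Sunday is February 6.
At the standard offset (UTC+00:30), 10:15 UTC + 0h30m = 10:45 Dorax Territory standard time.
Daylight saving runs 22 October 2032 – 6 February 2033; the standard-time date in Dorax Territory, October 25, 2032, is inside that window, so Dorax Territory is at UTC+01:30.
10:15 UTC + 1h30m = 11:45 local.

11:45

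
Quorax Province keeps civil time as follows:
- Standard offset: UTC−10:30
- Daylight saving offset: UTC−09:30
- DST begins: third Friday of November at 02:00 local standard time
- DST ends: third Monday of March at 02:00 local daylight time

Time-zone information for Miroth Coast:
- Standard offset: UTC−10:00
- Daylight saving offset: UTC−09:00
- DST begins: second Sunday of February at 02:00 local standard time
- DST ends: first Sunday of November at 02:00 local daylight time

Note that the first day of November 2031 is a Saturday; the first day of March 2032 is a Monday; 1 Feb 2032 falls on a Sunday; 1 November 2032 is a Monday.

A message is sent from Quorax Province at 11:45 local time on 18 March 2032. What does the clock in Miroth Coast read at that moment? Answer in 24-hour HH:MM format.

1 November 2031 is a Saturday, so the first Friday is November 7 and the third is November 21.
1 March 2032 is a Monday, so the first Monday is March 1 and the third is March 15.
18 March 2032 is outside the daylight-saving period (21 November 2031 – 15 March 2032), so Quorax Province is on standard time, UTC−10:30.
11:45 Quorax Province + 10h30m = 22:15 UTC.
1 February 2032 is a Sunday, so the first Sunday is February 1 and the second is February 8.
1 November 2032 is a Monday, so the first Sunday is November 7.
At the standard offset (UTC−10:00), 22:15 UTC − 10h = 12:15 Miroth Coast standard time.
Daylight saving runs 8 February – 7 November; the standard-time date in Miroth Coast, 18 March 2032, is inside that window, so Miroth Coast is at UTC−09:00.
22:15 UTC − 9h = 13:15 Miroth Coast.

13:15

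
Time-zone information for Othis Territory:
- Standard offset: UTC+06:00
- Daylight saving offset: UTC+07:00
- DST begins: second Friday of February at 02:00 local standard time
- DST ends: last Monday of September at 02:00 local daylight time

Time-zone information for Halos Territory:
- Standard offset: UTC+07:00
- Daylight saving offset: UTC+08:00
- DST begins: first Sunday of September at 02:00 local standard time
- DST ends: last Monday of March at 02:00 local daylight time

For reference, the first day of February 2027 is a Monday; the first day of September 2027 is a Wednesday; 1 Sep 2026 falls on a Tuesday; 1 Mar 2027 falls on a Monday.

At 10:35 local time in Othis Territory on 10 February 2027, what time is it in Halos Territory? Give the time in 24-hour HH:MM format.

12:35

1 February 2027 is a Monday, so the first Friday is February 5 and the second is February 12.
1 September 2027 is a Wednesday, so Mondays fall on 6, 13, 20, 27; the last is September 27.
10 February 2027 does not fall between 12 February and 27 September, so daylight saving is not in effect and Othis Territory is at UTC+06:00.
10:35 Othis Territory − 6h = 04:35 UTC.
1 September 2026 is a Tuesday, so the first Sunday is September 6.
1 March 2027 is a Monday, so Mondays fall on 1, 8, 15, 22, 29; the last is March 29.
At the standard offset (UTC+07:00), 04:35 UTC + 7h = 11:35 Halos Territory standard time.
The standard-time date in Halos Territory, 10 February 2027, falls between 6 September 2026 and 29 March 2027, so daylight saving is in effect and Halos Territory is at UTC+08:00.
04:35 UTC + 8h = 12:35 Halos Territory.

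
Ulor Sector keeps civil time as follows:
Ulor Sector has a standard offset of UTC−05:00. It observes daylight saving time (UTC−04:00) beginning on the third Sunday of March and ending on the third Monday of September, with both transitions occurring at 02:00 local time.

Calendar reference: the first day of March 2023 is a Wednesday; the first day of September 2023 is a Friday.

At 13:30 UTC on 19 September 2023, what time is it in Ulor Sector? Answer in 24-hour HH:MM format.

08:30

1 March 2023 is a Wednesday, so the first Sunday is March 5 and the third is March 19.
1 September 2023 is a Friday, so the first Monday is September 4 and the third is September 18.
At the standard offset (UTC−05:00), 13:30 UTC − 5h = 08:30 Ulor Sector standard time.
Daylight saving runs 19 March – 18 September; the standard-time date in Ulor Sector, 19 September 2023, is outside that window, so Ulor Sector is on standard time at UTC−05:00.
13:30 UTC − 5h = 08:30 local.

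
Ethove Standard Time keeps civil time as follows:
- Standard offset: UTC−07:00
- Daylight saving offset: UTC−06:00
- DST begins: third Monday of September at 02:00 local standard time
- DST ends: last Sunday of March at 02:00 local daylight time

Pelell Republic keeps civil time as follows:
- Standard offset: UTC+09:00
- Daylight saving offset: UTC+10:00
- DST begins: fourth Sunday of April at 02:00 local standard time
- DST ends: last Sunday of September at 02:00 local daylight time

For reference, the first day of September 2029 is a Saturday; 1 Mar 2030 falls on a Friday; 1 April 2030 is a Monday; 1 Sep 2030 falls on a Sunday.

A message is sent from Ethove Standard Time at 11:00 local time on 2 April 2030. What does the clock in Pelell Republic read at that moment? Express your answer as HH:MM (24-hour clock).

03:00

1 September 2029 is a Saturday, so the first Monday is September 3 and the third is September 17.
1 March 2030 is a Friday, so Sundays fall on 3, 10, 17, 24, 31; the last is March 31.
2 April 2030 is outside the daylight-saving period (17 September 2029 – 31 March 2030), so Ethove Standard Time is on standard time, UTC−07:00.
11:00 Ethove Standard Time + 7h = 18:00 UTC.
1 April 2030 is a Monday, so the first Sunday is April 7 and the fourth is April 28.
1 September 2030 is a Sunday, so Sundays fall on 1, 8, 15, 22, 29; the last is September 29.
At the standard offset (UTC+09:00), 18:00 UTC + 9h = 03:00 Pelell Republic standard time (rolling into the next day, 3 April 2030).
The standard-time date in Pelell Republic, 3 April 2030, is outside the daylight-saving period (28 April – 29 September), so Pelell Republic is on standard time, UTC+09:00.
18:00 UTC + 9h = 03:00 Pelell Republic (rolling into the next day, 3 April 2030).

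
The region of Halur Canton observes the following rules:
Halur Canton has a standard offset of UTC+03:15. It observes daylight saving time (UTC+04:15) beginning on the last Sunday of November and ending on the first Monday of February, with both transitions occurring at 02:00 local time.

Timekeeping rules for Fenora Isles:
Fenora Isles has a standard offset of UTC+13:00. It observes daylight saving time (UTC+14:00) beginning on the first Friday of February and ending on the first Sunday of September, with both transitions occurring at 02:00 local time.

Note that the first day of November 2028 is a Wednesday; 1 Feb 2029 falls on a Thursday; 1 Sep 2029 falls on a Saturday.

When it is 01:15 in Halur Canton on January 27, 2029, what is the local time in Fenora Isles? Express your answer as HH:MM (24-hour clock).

10:00

1 November 2028 is a Wednesday, so Sundays fall on 5, 12, 19, 26; the last is November 26.
1 February 2029 is a Thursday, so the first Monday is February 5.
January 27, 2029 lies within the daylight-saving period (26 November 2028 – 5 February 2029), so Halur Canton is on daylight time, UTC+04:15.
01:15 Halur Canton − 4h15m = 21:00 UTC (rolling into the previous day, 26 January 2029).
1 February 2029 is a Thursday, so the first Friday is February 2.
1 September 2029 is a Saturday, so the first Sunday is September 2.
At the standard offset (UTC+13:00), 21:00 UTC + 13h = 10:00 Fenora Isles standard time (rolling into the next day, 27 January 2029).
The standard-time date in Fenora Isles, January 27, 2029, does not fall between 2 February and 2 September, so daylight saving is not in effect and Fenora Isles is at UTC+13:00.
21:00 UTC + 13h = 10:00 Fenora Isles (rolling into the next day, 27 January 2029).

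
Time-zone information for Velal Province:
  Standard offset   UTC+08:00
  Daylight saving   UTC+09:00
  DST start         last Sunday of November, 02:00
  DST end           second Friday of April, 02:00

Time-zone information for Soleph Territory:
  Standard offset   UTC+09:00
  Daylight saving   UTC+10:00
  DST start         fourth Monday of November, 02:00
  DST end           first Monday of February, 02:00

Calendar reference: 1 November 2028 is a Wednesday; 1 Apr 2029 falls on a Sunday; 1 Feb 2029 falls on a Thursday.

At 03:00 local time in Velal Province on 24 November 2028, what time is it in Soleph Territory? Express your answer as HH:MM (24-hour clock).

1 November 2028 is a Wednesday, so Sundays fall on 5, 12, 19, 26; the last is November 26.
1 April 2029 is a Sunday, so the first Friday is April 6 and the second is April 13.
24 November 2028 does not fall between 26 November 2028 and 13 April 2029, so daylight saving is not in effect and Velal Province is at UTC+08:00.
03:00 Velal Province − 8h = 19:00 UTC (rolling into the previous day, 23 November 2028).
1 November 2028 is a Wednesday, so the first Monday is November 6 and the fourth is November 27.
1 February 2029 is a Thursday, so the first Monday is February 5.
At the standard offset (UTC+09:00), 19:00 UTC + 9h = 04:00 Soleph Territory standard time (rolling into the next day, 24 November 2028).
Daylight saving runs 27 November 2028 – 5 February 2029; the standard-time date in Soleph Territory, 24 November 2028, is outside that window, so Soleph Territory is on standard time at UTC+09:00.
19:00 UTC + 9h = 04:00 Soleph Territory (rolling into the next day, 24 November 2028).

04:00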